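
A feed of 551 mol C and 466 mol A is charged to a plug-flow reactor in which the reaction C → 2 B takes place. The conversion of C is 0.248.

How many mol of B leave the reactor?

273 mol

C reacted = 0.248 × 551 = 136.6 mol; ν_C = −1, so ξ = 136.6/1 = 136.6 mol.
Outlet amounts (n = n₀ + ν ξ):
  C: 551 − 1(136.6) = 414.4
  B: 0 + 2(136.6) = 273.3
  A: 466 (inert)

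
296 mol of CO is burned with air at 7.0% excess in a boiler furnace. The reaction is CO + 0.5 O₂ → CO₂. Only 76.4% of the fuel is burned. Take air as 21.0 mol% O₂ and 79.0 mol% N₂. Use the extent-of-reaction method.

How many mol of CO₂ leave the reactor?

226 mol

Stoichiometric O₂ = 0.5 × 296 = 148 mol; O₂ fed = 148 × 1.070 = 158.4 mol.
N₂ fed = 158.4 × 79/21 = 595.7 mol.
Fuel reacted = 0.764 × 296 → ξ = 226.1 mol.
Outlet (n = n₀ + ν ξ):
  CO: 296 − 1(226.1) = 69.86
  O₂: 158.4 − 0.5(226.1) = 45.29
  N₂: 595.7 (inert)
  CO₂: 0 + 1(226.1) = 226.1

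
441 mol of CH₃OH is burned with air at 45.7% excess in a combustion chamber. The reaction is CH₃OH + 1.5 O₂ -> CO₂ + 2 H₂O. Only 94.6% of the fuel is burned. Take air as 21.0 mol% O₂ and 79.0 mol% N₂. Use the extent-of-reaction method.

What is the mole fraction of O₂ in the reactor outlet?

0.0645

Stoichiometric O₂ = 1.5 × 441 = 661.5 mol; O₂ fed = 661.5 × 1.457 = 963.8 mol.
N₂ fed = 963.8 × 79/21 = 3626 mol.
Fuel reacted = 0.946 × 441 → ξ = 417.2 mol.
Outlet (n = n₀ + ν ξ):
  CH₃OH: 441 − 1(417.2) = 23.81
  O₂: 963.8 − 1.5(417.2) = 338
  N₂: 3626 (inert)
  CO₂: 0 + 1(417.2) = 417.2
  H₂O: 0 + 2(417.2) = 834.4
Total out = 5239 mol; y_O₂ = 338 / 5239 = 0.06452.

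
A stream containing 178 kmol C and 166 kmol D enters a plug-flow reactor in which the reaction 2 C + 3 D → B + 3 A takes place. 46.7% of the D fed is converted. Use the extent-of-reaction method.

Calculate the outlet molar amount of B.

25.8 kmol

D reacted = 0.467 × 166 = 77.52 kmol; ν_D = −3, so ξ = 77.52/3 = 25.84 kmol.
Outlet amounts (n = n₀ + ν ξ):
  C: 178 − 2(25.84) = 126.3
  D: 166 − 3(25.84) = 88.48
  B: 0 + 1(25.84) = 25.84
  A: 0 + 3(25.84) = 77.52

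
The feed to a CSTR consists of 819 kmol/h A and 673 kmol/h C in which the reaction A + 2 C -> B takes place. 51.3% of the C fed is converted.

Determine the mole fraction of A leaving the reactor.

C reacted = 0.513 × 673 = 345.2 kmol/h; ν_C = −2, so ξ = 345.2/2 = 172.6 kmol/h.
Outlet amounts (n = n₀ + ν ξ):
  A: 819 − 1(172.6) = 646.4
  C: 673 − 2(172.6) = 327.8
  B: 0 + 1(172.6) = 172.6
Total out = 1147 kmol/h; y_A = 646.4 / 1147 = 0.5637.

0.564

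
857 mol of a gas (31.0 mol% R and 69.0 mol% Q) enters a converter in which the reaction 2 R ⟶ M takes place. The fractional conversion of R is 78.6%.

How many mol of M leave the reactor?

R reacted = 0.786 × 265.7 = 208.8 mol; ν_R = −2, so ξ = 208.8/2 = 104.4 mol.
Outlet amounts (n = n₀ + ν ξ):
  R: 265.7 − 2(104.4) = 56.85
  M: 0 + 1(104.4) = 104.4
  Q: 591.3 (inert)

104 mol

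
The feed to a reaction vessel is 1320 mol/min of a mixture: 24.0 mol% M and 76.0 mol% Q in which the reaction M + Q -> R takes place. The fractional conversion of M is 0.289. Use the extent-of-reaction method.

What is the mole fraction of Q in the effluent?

0.742

M reacted = 0.289 × 316.8 = 91.56 mol/min; ν_M = −1, so ξ = 91.56/1 = 91.56 mol/min.
Outlet amounts (n = n₀ + ν ξ):
  M: 316.8 − 1(91.56) = 225.2
  Q: 1003 − 1(91.56) = 911.6
  R: 0 + 1(91.56) = 91.56
Total out = 1228 mol/min; y_Q = 911.6 / 1228 = 0.7421.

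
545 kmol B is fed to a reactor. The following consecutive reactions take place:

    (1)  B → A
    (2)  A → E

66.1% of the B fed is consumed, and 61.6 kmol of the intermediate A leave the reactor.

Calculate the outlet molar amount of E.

Conversion of B: B consumed = 1ξ₁ = 0.661 × 545 → ξ₁ = 360.2 kmol.
A balance: n_A = 0 + 1ξ₁ − 1ξ₂ = 61.6 → ξ₂ = (1·360.2 − 61.6)/1 = 298.6 kmol.
Outlet amounts (n = n₀ + Σ ν·ξ):
  B: 545 − 1(360.2) = 184.8
  A: 0 + 1(360.2) − 1(298.6) = 61.6
  E: 0 + 1(298.6) = 298.6

299 kmol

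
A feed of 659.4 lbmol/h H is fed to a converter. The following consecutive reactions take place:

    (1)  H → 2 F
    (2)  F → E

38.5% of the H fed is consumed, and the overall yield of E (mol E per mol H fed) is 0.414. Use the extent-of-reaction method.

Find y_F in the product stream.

Conversion of H: H consumed = 1ξ₁ = 0.385 × 659.4 → ξ₁ = 253.9 lbmol/h.
Yield of E: 1ξ₂ / 659.4 = 0.414 → ξ₂ = 273 lbmol/h.
Outlet amounts (n = n₀ + Σ ν·ξ):
  H: 659.4 − 1(253.9) = 405.5
  F: 0 + 2(253.9) − 1(273) = 234.7
  E: 0 + 1(273) = 273
Total out = 913.3 lbmol/h; y_F = 234.7 / 913.3 = 0.257.

0.257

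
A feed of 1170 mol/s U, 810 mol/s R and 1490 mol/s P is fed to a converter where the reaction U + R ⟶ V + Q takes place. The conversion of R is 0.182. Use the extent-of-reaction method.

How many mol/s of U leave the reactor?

1020 mol/s

R reacted = 0.182 × 810 = 147.4 mol/s; ν_R = −1, so ξ = 147.4/1 = 147.4 mol/s.
Outlet amounts (n = n₀ + ν ξ):
  U: 1170 − 1(147.4) = 1023
  R: 810 − 1(147.4) = 662.6
  V: 0 + 1(147.4) = 147.4
  Q: 0 + 1(147.4) = 147.4
  P: 1490 (inert)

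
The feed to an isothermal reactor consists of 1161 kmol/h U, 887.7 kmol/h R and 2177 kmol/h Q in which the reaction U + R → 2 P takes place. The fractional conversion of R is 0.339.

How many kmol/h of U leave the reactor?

860 kmol/h

R reacted = 0.339 × 887.7 = 300.9 kmol/h; ν_R = −1, so ξ = 300.9/1 = 300.9 kmol/h.
Outlet amounts (n = n₀ + ν ξ):
  U: 1161 − 1(300.9) = 860.1
  R: 887.7 − 1(300.9) = 586.8
  P: 0 + 2(300.9) = 601.9
  Q: 2177 (inert)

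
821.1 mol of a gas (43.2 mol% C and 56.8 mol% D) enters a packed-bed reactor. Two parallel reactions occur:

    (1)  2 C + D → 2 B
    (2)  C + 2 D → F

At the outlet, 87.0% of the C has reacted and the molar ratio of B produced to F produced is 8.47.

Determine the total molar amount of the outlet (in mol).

618 mol

Conversion of C: C consumed = 0.87 × 354.7 = 308.6 mol = 2ξ₁ + 1ξ₂.
Selectivity: 2ξ₁ / (1ξ₂) = 8.47 → ξ₁ = 4.235 ξ₂.
Substitute: (2·4.235 + 1) ξ₂ = 308.6 → ξ₂ = 32.59 mol, ξ₁ = 138 mol.
Outlet amounts (n = n₀ + Σ ν·ξ):
  C: 354.7 − 2(138) − 1(32.59) = 46.11
  D: 466.4 − 1(138) − 2(32.59) = 263.2
  B: 0 + 2(138) = 276
  F: 0 + 1(32.59) = 32.59
Total out = 46.11 + 263.2 + 276 + 32.59 = 617.9 mol.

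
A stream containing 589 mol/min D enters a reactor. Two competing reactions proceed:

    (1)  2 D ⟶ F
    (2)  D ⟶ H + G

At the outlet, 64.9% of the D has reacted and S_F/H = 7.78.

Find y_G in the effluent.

Conversion of D: D consumed = 0.649 × 589 = 382.3 mol/min = 2ξ₁ + 1ξ₂.
Selectivity: 1ξ₁ / (1ξ₂) = 7.78 → ξ₁ = 7.78 ξ₂.
Substitute: (2·7.78 + 1) ξ₂ = 382.3 → ξ₂ = 23.08 mol/min, ξ₁ = 179.6 mol/min.
Outlet amounts (n = n₀ + Σ ν·ξ):
  D: 589 − 2(179.6) − 1(23.08) = 206.7
  F: 0 + 1(179.6) = 179.6
  H: 0 + 1(23.08) = 23.08
  G: 0 + 1(23.08) = 23.08
Total out = 432.5 mol/min; y_G = 23.08 / 432.5 = 0.05337.

0.0534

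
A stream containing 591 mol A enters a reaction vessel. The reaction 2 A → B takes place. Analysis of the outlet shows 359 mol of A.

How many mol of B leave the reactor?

116 mol

For A: n = n₀ − 2ξ → 359 = 591 − 2ξ, giving ξ = 116 mol.
Outlet amounts (n = n₀ + ν ξ):
  A: 591 − 2(116) = 359
  B: 0 + 1(116) = 116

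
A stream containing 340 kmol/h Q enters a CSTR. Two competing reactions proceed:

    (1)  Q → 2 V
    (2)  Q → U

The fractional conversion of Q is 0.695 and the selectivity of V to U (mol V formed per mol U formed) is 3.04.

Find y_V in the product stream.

0.591

Conversion of Q: Q consumed = 0.695 × 340 = 236.3 kmol/h = 1ξ₁ + 1ξ₂.
Selectivity: 2ξ₁ / (1ξ₂) = 3.04 → ξ₁ = 1.52 ξ₂.
Substitute: (1·1.52 + 1) ξ₂ = 236.3 → ξ₂ = 93.77 kmol/h, ξ₁ = 142.5 kmol/h.
Outlet amounts (n = n₀ + Σ ν·ξ):
  Q: 340 − 1(142.5) − 1(93.77) = 103.7
  V: 0 + 2(142.5) = 285.1
  U: 0 + 1(93.77) = 93.77
Total out = 482.5 kmol/h; y_V = 285.1 / 482.5 = 0.5908.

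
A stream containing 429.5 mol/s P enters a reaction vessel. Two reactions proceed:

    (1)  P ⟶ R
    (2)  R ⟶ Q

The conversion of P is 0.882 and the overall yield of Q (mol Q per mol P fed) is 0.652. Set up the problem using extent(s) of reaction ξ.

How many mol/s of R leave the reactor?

98.8 mol/s

Conversion of P: P consumed = 1ξ₁ = 0.882 × 429.5 → ξ₁ = 378.8 mol/s.
Yield of Q: 1ξ₂ / 429.5 = 0.652 → ξ₂ = 280 mol/s.
Outlet amounts (n = n₀ + Σ ν·ξ):
  P: 429.5 − 1(378.8) = 50.68
  R: 0 + 1(378.8) − 1(280) = 98.79
  Q: 0 + 1(280) = 280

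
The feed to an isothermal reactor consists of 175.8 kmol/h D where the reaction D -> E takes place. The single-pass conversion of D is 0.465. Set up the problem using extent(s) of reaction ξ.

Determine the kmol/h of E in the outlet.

81.7 kmol/h

D reacted = 0.465 × 175.8 = 81.75 kmol/h; ν_D = −1, so ξ = 81.75/1 = 81.75 kmol/h.
Outlet amounts (n = n₀ + ν ξ):
  D: 175.8 − 1(81.75) = 94.05
  E: 0 + 1(81.75) = 81.75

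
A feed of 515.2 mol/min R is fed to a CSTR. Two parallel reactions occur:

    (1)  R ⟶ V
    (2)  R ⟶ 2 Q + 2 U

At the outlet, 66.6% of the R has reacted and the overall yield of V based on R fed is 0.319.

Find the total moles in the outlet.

Yield of V: 1ξ₁ / 515.2 = 0.319 → ξ₁ = 164.3 mol/min.
Conversion of R: 1ξ₁ + 1ξ₂ = 0.666 × 515.2 = 343.1 → ξ₂ = 178.8 mol/min.
Outlet amounts (n = n₀ + Σ ν·ξ):
  R: 515.2 − 1(164.3) − 1(178.8) = 172.1
  V: 0 + 1(164.3) = 164.3
  Q: 0 + 2(178.8) = 357.5
  U: 0 + 2(178.8) = 357.5
Total out = 172.1 + 164.3 + 357.5 + 357.5 = 1052 mol/min.

1050 mol/min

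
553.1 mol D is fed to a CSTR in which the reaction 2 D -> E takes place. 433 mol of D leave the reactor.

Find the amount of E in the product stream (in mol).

60.1 mol

For D: n = n₀ − 2ξ → 433 = 553.1 − 2ξ, giving ξ = 60.05 mol.
Outlet amounts (n = n₀ + ν ξ):
  D: 553.1 − 2(60.05) = 433
  E: 0 + 1(60.05) = 60.05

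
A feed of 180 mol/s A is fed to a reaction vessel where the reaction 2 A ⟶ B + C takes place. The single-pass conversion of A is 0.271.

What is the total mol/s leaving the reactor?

180 mol/s

A reacted = 0.271 × 180 = 48.78 mol/s; ν_A = −2, so ξ = 48.78/2 = 24.39 mol/s.
Outlet amounts (n = n₀ + ν ξ):
  A: 180 − 2(24.39) = 131.2
  B: 0 + 1(24.39) = 24.39
  C: 0 + 1(24.39) = 24.39
Total out = 131.2 + 24.39 + 24.39 = 180 mol/s.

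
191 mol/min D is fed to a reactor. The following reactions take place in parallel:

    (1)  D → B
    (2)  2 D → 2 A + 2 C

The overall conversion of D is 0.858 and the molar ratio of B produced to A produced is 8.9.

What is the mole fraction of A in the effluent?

0.0798

Conversion of D: D consumed = 0.858 × 191 = 163.9 mol/min = 1ξ₁ + 2ξ₂.
Selectivity: 1ξ₁ / (2ξ₂) = 8.9 → ξ₁ = 17.8 ξ₂.
Substitute: (1·17.8 + 2) ξ₂ = 163.9 → ξ₂ = 8.277 mol/min, ξ₁ = 147.3 mol/min.
Outlet amounts (n = n₀ + Σ ν·ξ):
  D: 191 − 1(147.3) − 2(8.277) = 27.12
  B: 0 + 1(147.3) = 147.3
  A: 0 + 2(8.277) = 16.55
  C: 0 + 2(8.277) = 16.55
Total out = 207.6 mol/min; y_A = 16.55 / 207.6 = 0.07975.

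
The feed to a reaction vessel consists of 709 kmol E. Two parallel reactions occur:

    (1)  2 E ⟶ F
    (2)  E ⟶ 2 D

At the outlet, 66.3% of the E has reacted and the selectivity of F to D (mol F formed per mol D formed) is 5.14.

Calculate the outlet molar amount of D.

Conversion of E: E consumed = 0.663 × 709 = 470.1 kmol = 2ξ₁ + 1ξ₂.
Selectivity: 1ξ₁ / (2ξ₂) = 5.14 → ξ₁ = 10.28 ξ₂.
Substitute: (2·10.28 + 1) ξ₂ = 470.1 → ξ₂ = 21.8 kmol, ξ₁ = 224.1 kmol.
Outlet amounts (n = n₀ + Σ ν·ξ):
  E: 709 − 2(224.1) − 1(21.8) = 238.9
  F: 0 + 1(224.1) = 224.1
  D: 0 + 2(21.8) = 43.61

43.6 kmol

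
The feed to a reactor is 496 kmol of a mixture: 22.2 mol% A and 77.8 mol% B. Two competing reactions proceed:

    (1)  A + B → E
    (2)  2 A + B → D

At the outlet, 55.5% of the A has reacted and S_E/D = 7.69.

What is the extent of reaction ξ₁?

Conversion of A: A consumed = 0.555 × 110.1 = 61.11 kmol = 1ξ₁ + 2ξ₂.
Selectivity: 1ξ₁ / (1ξ₂) = 7.69 → ξ₁ = 7.69 ξ₂.
Substitute: (1·7.69 + 2) ξ₂ = 61.11 → ξ₂ = 6.307 kmol, ξ₁ = 48.5 kmol.
Outlet amounts (n = n₀ + Σ ν·ξ):
  A: 110.1 − 1(48.5) − 2(6.307) = 49
  B: 385.9 − 1(48.5) − 1(6.307) = 331.1
  E: 0 + 1(48.5) = 48.5
  D: 0 + 1(6.307) = 6.307

ξ₁ = 48.5 kmol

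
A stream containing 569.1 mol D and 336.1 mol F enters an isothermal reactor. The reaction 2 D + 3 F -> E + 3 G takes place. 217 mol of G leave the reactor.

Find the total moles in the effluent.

833 mol

For G: n = n₀ + 3ξ → 217 = 0 + 3ξ, giving ξ = 72.33 mol.
Outlet amounts (n = n₀ + ν ξ):
  D: 569.1 − 2(72.33) = 424.4
  F: 336.1 − 3(72.33) = 119.1
  E: 0 + 1(72.33) = 72.33
  G: 0 + 3(72.33) = 217
Total out = 424.4 + 119.1 + 72.33 + 217 = 832.9 mol.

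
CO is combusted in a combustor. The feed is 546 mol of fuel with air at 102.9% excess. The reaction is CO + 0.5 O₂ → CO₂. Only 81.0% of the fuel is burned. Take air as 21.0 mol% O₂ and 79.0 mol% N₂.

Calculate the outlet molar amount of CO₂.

Stoichiometric O₂ = 0.5 × 546 = 273 mol; O₂ fed = 273 × 2.029 = 553.9 mol.
N₂ fed = 553.9 × 79/21 = 2084 mol.
Fuel reacted = 0.81 × 546 → ξ = 442.3 mol.
Outlet (n = n₀ + ν ξ):
  CO: 546 − 1(442.3) = 103.7
  O₂: 553.9 − 0.5(442.3) = 332.8
  N₂: 2084 (inert)
  CO₂: 0 + 1(442.3) = 442.3

442 mol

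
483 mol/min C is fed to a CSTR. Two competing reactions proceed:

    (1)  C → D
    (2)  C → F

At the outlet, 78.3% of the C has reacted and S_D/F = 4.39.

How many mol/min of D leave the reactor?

Conversion of C: C consumed = 0.783 × 483 = 378.2 mol/min = 1ξ₁ + 1ξ₂.
Selectivity: 1ξ₁ / (1ξ₂) = 4.39 → ξ₁ = 4.39 ξ₂.
Substitute: (1·4.39 + 1) ξ₂ = 378.2 → ξ₂ = 70.16 mol/min, ξ₁ = 308 mol/min.
Outlet amounts (n = n₀ + Σ ν·ξ):
  C: 483 − 1(308) − 1(70.16) = 104.8
  D: 0 + 1(308) = 308
  F: 0 + 1(70.16) = 70.16

308 mol/min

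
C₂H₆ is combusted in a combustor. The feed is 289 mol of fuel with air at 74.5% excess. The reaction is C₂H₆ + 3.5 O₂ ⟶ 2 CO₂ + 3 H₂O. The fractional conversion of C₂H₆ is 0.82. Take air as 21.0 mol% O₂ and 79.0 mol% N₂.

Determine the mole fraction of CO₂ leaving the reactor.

Stoichiometric O₂ = 3.5 × 289 = 1012 mol; O₂ fed = 1012 × 1.745 = 1765 mol.
N₂ fed = 1765 × 79/21 = 6640 mol.
Fuel reacted = 0.82 × 289 → ξ = 237 mol.
Outlet (n = n₀ + ν ξ):
  C₂H₆: 289 − 1(237) = 52.02
  O₂: 1765 − 3.5(237) = 935.6
  N₂: 6640 (inert)
  CO₂: 0 + 2(237) = 474
  H₂O: 0 + 3(237) = 710.9
Total out = 8813 mol; y_CO₂ = 474 / 8813 = 0.05378.

0.0538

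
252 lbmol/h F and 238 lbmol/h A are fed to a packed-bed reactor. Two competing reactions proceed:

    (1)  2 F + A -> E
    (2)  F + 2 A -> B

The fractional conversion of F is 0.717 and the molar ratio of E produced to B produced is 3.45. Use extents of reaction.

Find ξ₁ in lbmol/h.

ξ₁ = 78.9 lbmol/h

Conversion of F: F consumed = 0.717 × 252 = 180.7 lbmol/h = 2ξ₁ + 1ξ₂.
Selectivity: 1ξ₁ / (1ξ₂) = 3.45 → ξ₁ = 3.45 ξ₂.
Substitute: (2·3.45 + 1) ξ₂ = 180.7 → ξ₂ = 22.87 lbmol/h, ξ₁ = 78.91 lbmol/h.
Outlet amounts (n = n₀ + Σ ν·ξ):
  F: 252 − 2(78.91) − 1(22.87) = 71.32
  A: 238 − 1(78.91) − 2(22.87) = 113.4
  E: 0 + 1(78.91) = 78.91
  B: 0 + 1(22.87) = 22.87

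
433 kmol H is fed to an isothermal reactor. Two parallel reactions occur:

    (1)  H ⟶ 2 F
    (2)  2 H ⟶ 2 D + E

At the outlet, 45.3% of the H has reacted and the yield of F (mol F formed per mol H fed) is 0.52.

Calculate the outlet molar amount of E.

Yield of F: 2ξ₁ / 433 = 0.52 → ξ₁ = 112.6 kmol.
Conversion of H: 1ξ₁ + 2ξ₂ = 0.453 × 433 = 196.1 → ξ₂ = 41.78 kmol.
Outlet amounts (n = n₀ + Σ ν·ξ):
  H: 433 − 1(112.6) − 2(41.78) = 236.9
  F: 0 + 2(112.6) = 225.2
  D: 0 + 2(41.78) = 83.57
  E: 0 + 1(41.78) = 41.78

41.8 kmol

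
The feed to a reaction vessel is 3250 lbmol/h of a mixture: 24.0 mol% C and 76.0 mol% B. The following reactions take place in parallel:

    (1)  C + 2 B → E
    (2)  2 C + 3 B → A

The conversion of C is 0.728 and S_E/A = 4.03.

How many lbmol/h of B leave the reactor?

Conversion of C: C consumed = 0.728 × 780 = 567.8 lbmol/h = 1ξ₁ + 2ξ₂.
Selectivity: 1ξ₁ / (1ξ₂) = 4.03 → ξ₁ = 4.03 ξ₂.
Substitute: (1·4.03 + 2) ξ₂ = 567.8 → ξ₂ = 94.17 lbmol/h, ξ₁ = 379.5 lbmol/h.
Outlet amounts (n = n₀ + Σ ν·ξ):
  C: 780 − 1(379.5) − 2(94.17) = 212.2
  B: 2470 − 2(379.5) − 3(94.17) = 1428
  E: 0 + 1(379.5) = 379.5
  A: 0 + 1(94.17) = 94.17

1430 lbmol/h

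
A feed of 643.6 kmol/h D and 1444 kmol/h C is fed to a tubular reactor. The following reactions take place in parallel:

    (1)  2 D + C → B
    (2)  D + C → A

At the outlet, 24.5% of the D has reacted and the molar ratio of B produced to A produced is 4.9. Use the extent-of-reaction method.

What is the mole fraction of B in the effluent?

Conversion of D: D consumed = 0.245 × 643.6 = 157.7 kmol/h = 2ξ₁ + 1ξ₂.
Selectivity: 1ξ₁ / (1ξ₂) = 4.9 → ξ₁ = 4.9 ξ₂.
Substitute: (2·4.9 + 1) ξ₂ = 157.7 → ξ₂ = 14.6 kmol/h, ξ₁ = 71.54 kmol/h.
Outlet amounts (n = n₀ + Σ ν·ξ):
  D: 643.6 − 2(71.54) − 1(14.6) = 485.9
  C: 1444 − 1(71.54) − 1(14.6) = 1358
  B: 0 + 1(71.54) = 71.54
  A: 0 + 1(14.6) = 14.6
Total out = 1930 kmol/h; y_B = 71.54 / 1930 = 0.03707.

0.0371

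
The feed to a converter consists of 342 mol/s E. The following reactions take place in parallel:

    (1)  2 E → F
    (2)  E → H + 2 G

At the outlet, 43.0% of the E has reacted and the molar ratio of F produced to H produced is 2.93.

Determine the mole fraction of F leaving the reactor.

Conversion of E: E consumed = 0.43 × 342 = 147.1 mol/s = 2ξ₁ + 1ξ₂.
Selectivity: 1ξ₁ / (1ξ₂) = 2.93 → ξ₁ = 2.93 ξ₂.
Substitute: (2·2.93 + 1) ξ₂ = 147.1 → ξ₂ = 21.44 mol/s, ξ₁ = 62.81 mol/s.
Outlet amounts (n = n₀ + Σ ν·ξ):
  E: 342 − 2(62.81) − 1(21.44) = 194.9
  F: 0 + 1(62.81) = 62.81
  H: 0 + 1(21.44) = 21.44
  G: 0 + 2(21.44) = 42.87
Total out = 322.1 mol/s; y_F = 62.81 / 322.1 = 0.195.

0.195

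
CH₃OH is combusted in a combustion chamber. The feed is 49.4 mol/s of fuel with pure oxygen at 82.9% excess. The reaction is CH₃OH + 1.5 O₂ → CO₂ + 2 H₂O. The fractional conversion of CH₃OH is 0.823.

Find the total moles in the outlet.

205 mol/s

Stoichiometric O₂ = 1.5 × 49.4 = 74.1 mol/s; O₂ fed = 74.1 × 1.829 = 135.5 mol/s.
Fuel reacted = 0.823 × 49.4 → ξ = 40.66 mol/s.
Outlet (n = n₀ + ν ξ):
  CH₃OH: 49.4 − 1(40.66) = 8.744
  O₂: 135.5 − 1.5(40.66) = 74.54
  CO₂: 0 + 1(40.66) = 40.66
  H₂O: 0 + 2(40.66) = 81.31
Total out = 8.744 + 74.54 + 40.66 + 81.31 = 205.3 mol/s.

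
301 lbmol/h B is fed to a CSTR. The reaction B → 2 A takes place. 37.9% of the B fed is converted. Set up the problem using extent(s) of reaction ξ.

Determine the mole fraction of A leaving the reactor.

B reacted = 0.379 × 301 = 114.1 lbmol/h; ν_B = −1, so ξ = 114.1/1 = 114.1 lbmol/h.
Outlet amounts (n = n₀ + ν ξ):
  B: 301 − 1(114.1) = 186.9
  A: 0 + 2(114.1) = 228.2
Total out = 415.1 lbmol/h; y_A = 228.2 / 415.1 = 0.5497.

0.55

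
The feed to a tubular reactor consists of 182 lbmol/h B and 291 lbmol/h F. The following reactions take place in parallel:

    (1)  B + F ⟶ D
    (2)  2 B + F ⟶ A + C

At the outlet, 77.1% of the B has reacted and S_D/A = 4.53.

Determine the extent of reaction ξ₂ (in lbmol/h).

Conversion of B: B consumed = 0.771 × 182 = 140.3 lbmol/h = 1ξ₁ + 2ξ₂.
Selectivity: 1ξ₁ / (1ξ₂) = 4.53 → ξ₁ = 4.53 ξ₂.
Substitute: (1·4.53 + 2) ξ₂ = 140.3 → ξ₂ = 21.49 lbmol/h, ξ₁ = 97.34 lbmol/h.
Outlet amounts (n = n₀ + Σ ν·ξ):
  B: 182 − 1(97.34) − 2(21.49) = 41.68
  F: 291 − 1(97.34) − 1(21.49) = 172.2
  D: 0 + 1(97.34) = 97.34
  A: 0 + 1(21.49) = 21.49
  C: 0 + 1(21.49) = 21.49

ξ₂ = 21.5 lbmol/h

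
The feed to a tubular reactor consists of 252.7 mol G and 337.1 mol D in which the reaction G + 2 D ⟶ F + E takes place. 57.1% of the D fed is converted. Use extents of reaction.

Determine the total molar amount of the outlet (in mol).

D reacted = 0.571 × 337.1 = 192.5 mol; ν_D = −2, so ξ = 192.5/2 = 96.24 mol.
Outlet amounts (n = n₀ + ν ξ):
  G: 252.7 − 1(96.24) = 156.5
  D: 337.1 − 2(96.24) = 144.6
  F: 0 + 1(96.24) = 96.24
  E: 0 + 1(96.24) = 96.24
Total out = 156.5 + 144.6 + 96.24 + 96.24 = 493.6 mol.

494 mol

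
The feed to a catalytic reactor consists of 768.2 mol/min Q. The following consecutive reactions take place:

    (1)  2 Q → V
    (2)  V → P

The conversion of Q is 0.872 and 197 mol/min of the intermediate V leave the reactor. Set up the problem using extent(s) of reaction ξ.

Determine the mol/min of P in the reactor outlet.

138 mol/min

Conversion of Q: Q consumed = 2ξ₁ = 0.872 × 768.2 → ξ₁ = 334.9 mol/min.
V balance: n_V = 0 + 1ξ₁ − 1ξ₂ = 197 → ξ₂ = (1·334.9 − 197)/1 = 137.9 mol/min.
Outlet amounts (n = n₀ + Σ ν·ξ):
  Q: 768.2 − 2(334.9) = 98.33
  V: 0 + 1(334.9) − 1(137.9) = 197
  P: 0 + 1(137.9) = 137.9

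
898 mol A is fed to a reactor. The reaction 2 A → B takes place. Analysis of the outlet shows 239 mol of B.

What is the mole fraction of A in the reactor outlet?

0.637

For B: n = n₀ + 1ξ → 239 = 0 + 1ξ, giving ξ = 239 mol.
Outlet amounts (n = n₀ + ν ξ):
  A: 898 − 2(239) = 420
  B: 0 + 1(239) = 239
Total out = 659 mol; y_A = 420 / 659 = 0.6373.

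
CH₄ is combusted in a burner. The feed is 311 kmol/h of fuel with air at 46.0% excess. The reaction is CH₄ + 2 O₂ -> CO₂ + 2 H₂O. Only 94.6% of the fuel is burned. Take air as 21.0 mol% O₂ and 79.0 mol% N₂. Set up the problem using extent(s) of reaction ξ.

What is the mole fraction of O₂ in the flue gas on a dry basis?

Stoichiometric O₂ = 2 × 311 = 622 kmol/h; O₂ fed = 622 × 1.460 = 908.1 kmol/h.
N₂ fed = 908.1 × 79/21 = 3416 kmol/h.
Fuel reacted = 0.946 × 311 → ξ = 294.2 kmol/h.
Outlet (n = n₀ + ν ξ):
  CH₄: 311 − 1(294.2) = 16.79
  O₂: 908.1 − 2(294.2) = 319.7
  N₂: 3416 (inert)
  CO₂: 0 + 1(294.2) = 294.2
  H₂O: 0 + 2(294.2) = 588.4
Dry total = 4047 kmol/h; y_O₂ (dry) = 319.7 / 4047 = 0.079.

0.079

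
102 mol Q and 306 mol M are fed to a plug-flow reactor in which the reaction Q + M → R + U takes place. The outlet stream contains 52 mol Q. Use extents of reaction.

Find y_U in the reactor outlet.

For Q: n = n₀ − 1ξ → 52 = 102 − 1ξ, giving ξ = 50 mol.
Outlet amounts (n = n₀ + ν ξ):
  Q: 102 − 1(50) = 52
  M: 306 − 1(50) = 256
  R: 0 + 1(50) = 50
  U: 0 + 1(50) = 50
Total out = 408 mol; y_U = 50 / 408 = 0.1225.

0.123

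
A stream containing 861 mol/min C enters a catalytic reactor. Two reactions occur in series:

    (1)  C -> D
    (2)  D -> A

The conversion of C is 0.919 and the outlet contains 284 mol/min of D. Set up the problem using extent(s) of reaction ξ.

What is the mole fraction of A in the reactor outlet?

0.589

Conversion of C: C consumed = 1ξ₁ = 0.919 × 861 → ξ₁ = 791.3 mol/min.
D balance: n_D = 0 + 1ξ₁ − 1ξ₂ = 284 → ξ₂ = (1·791.3 − 284)/1 = 507.3 mol/min.
Outlet amounts (n = n₀ + Σ ν·ξ):
  C: 861 − 1(791.3) = 69.74
  D: 0 + 1(791.3) − 1(507.3) = 284
  A: 0 + 1(507.3) = 507.3
Total out = 861 mol/min; y_A = 507.3 / 861 = 0.5892.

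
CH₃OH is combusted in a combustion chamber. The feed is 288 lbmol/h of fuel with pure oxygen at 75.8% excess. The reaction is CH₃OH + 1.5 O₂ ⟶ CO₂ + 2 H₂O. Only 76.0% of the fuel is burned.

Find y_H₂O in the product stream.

0.378

Stoichiometric O₂ = 1.5 × 288 = 432 lbmol/h; O₂ fed = 432 × 1.758 = 759.5 lbmol/h.
Fuel reacted = 0.76 × 288 → ξ = 218.9 lbmol/h.
Outlet (n = n₀ + ν ξ):
  CH₃OH: 288 − 1(218.9) = 69.12
  O₂: 759.5 − 1.5(218.9) = 431.1
  CO₂: 0 + 1(218.9) = 218.9
  H₂O: 0 + 2(218.9) = 437.8
Total out = 1157 lbmol/h; y_H₂O = 437.8 / 1157 = 0.3784.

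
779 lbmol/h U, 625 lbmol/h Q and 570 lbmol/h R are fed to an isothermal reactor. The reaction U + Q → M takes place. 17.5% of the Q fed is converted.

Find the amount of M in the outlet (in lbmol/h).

109 lbmol/h

Q reacted = 0.175 × 625 = 109.4 lbmol/h; ν_Q = −1, so ξ = 109.4/1 = 109.4 lbmol/h.
Outlet amounts (n = n₀ + ν ξ):
  U: 779 − 1(109.4) = 669.6
  Q: 625 − 1(109.4) = 515.6
  M: 0 + 1(109.4) = 109.4
  R: 570 (inert)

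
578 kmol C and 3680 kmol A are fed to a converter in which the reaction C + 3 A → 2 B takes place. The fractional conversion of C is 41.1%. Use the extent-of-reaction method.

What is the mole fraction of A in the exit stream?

C reacted = 0.411 × 578 = 237.6 kmol; ν_C = −1, so ξ = 237.6/1 = 237.6 kmol.
Outlet amounts (n = n₀ + ν ξ):
  C: 578 − 1(237.6) = 340.4
  A: 3680 − 3(237.6) = 2967
  B: 0 + 2(237.6) = 475.1
Total out = 3783 kmol; y_A = 2967 / 3783 = 0.7844.

0.784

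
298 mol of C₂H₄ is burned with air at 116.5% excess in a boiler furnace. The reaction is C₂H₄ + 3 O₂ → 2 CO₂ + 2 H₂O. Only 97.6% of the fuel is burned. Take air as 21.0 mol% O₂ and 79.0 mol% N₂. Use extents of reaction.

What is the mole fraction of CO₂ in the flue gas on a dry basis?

Stoichiometric O₂ = 3 × 298 = 894 mol; O₂ fed = 894 × 2.165 = 1936 mol.
N₂ fed = 1936 × 79/21 = 7281 mol.
Fuel reacted = 0.976 × 298 → ξ = 290.8 mol.
Outlet (n = n₀ + ν ξ):
  C₂H₄: 298 − 1(290.8) = 7.152
  O₂: 1936 − 3(290.8) = 1063
  N₂: 7281 (inert)
  CO₂: 0 + 2(290.8) = 581.7
  H₂O: 0 + 2(290.8) = 581.7
Dry total = 8933 mol; y_CO₂ (dry) = 581.7 / 8933 = 0.06512.

0.0651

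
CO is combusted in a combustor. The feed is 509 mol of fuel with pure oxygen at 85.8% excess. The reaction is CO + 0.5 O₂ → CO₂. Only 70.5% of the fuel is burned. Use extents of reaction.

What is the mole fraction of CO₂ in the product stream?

0.447

Stoichiometric O₂ = 0.5 × 509 = 254.5 mol; O₂ fed = 254.5 × 1.858 = 472.9 mol.
Fuel reacted = 0.705 × 509 → ξ = 358.8 mol.
Outlet (n = n₀ + ν ξ):
  CO: 509 − 1(358.8) = 150.2
  O₂: 472.9 − 0.5(358.8) = 293.4
  CO₂: 0 + 1(358.8) = 358.8
Total out = 802.4 mol; y_CO₂ = 358.8 / 802.4 = 0.4472.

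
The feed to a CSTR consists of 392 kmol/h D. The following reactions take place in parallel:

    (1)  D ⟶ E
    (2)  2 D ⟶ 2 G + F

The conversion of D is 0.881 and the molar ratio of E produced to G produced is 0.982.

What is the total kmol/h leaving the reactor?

Conversion of D: D consumed = 0.881 × 392 = 345.4 kmol/h = 1ξ₁ + 2ξ₂.
Selectivity: 1ξ₁ / (2ξ₂) = 0.982 → ξ₁ = 1.964 ξ₂.
Substitute: (1·1.964 + 2) ξ₂ = 345.4 → ξ₂ = 87.12 kmol/h, ξ₁ = 171.1 kmol/h.
Outlet amounts (n = n₀ + Σ ν·ξ):
  D: 392 − 1(171.1) − 2(87.12) = 46.65
  E: 0 + 1(171.1) = 171.1
  G: 0 + 2(87.12) = 174.2
  F: 0 + 1(87.12) = 87.12
Total out = 46.65 + 171.1 + 174.2 + 87.12 = 479.1 kmol/h.

479 kmol/h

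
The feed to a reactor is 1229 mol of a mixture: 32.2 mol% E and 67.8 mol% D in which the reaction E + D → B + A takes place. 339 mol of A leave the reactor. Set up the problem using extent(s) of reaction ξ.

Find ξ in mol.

For A: n = n₀ + 1ξ → 339 = 0 + 1ξ, giving ξ = 339 mol.
Outlet amounts (n = n₀ + ν ξ):
  E: 395.7 − 1(339) = 56.74
  D: 833.3 − 1(339) = 494.3
  B: 0 + 1(339) = 339
  A: 0 + 1(339) = 339

ξ = 339 mol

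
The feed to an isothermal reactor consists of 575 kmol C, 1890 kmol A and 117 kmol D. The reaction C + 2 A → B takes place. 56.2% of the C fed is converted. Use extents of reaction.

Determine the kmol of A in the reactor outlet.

1240 kmol

C reacted = 0.562 × 575 = 323.2 kmol; ν_C = −1, so ξ = 323.2/1 = 323.2 kmol.
Outlet amounts (n = n₀ + ν ξ):
  C: 575 − 1(323.2) = 251.8
  A: 1890 − 2(323.2) = 1244
  B: 0 + 1(323.2) = 323.2
  D: 117 (inert)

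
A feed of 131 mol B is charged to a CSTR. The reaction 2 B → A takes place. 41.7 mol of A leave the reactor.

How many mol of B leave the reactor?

For A: n = n₀ + 1ξ → 41.7 = 0 + 1ξ, giving ξ = 41.7 mol.
Outlet amounts (n = n₀ + ν ξ):
  B: 131 − 2(41.7) = 47.6
  A: 0 + 1(41.7) = 41.7

47.6 mol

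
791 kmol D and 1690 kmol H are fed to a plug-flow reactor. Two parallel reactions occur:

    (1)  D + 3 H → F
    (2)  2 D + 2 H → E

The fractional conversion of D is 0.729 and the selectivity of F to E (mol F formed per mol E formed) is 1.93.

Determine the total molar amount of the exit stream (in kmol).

1190 kmol

Conversion of D: D consumed = 0.729 × 791 = 576.6 kmol = 1ξ₁ + 2ξ₂.
Selectivity: 1ξ₁ / (1ξ₂) = 1.93 → ξ₁ = 1.93 ξ₂.
Substitute: (1·1.93 + 2) ξ₂ = 576.6 → ξ₂ = 146.7 kmol, ξ₁ = 283.2 kmol.
Outlet amounts (n = n₀ + Σ ν·ξ):
  D: 791 − 1(283.2) − 2(146.7) = 214.4
  H: 1690 − 3(283.2) − 2(146.7) = 547
  F: 0 + 1(283.2) = 283.2
  E: 0 + 1(146.7) = 146.7
Total out = 214.4 + 547 + 283.2 + 146.7 = 1191 kmol.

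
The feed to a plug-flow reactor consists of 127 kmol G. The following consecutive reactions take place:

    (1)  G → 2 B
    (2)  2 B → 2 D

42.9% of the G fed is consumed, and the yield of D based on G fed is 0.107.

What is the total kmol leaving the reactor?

181 kmol

Conversion of G: G consumed = 1ξ₁ = 0.429 × 127 → ξ₁ = 54.48 kmol.
Yield of D: 2ξ₂ / 127 = 0.107 → ξ₂ = 6.795 kmol.
Outlet amounts (n = n₀ + Σ ν·ξ):
  G: 127 − 1(54.48) = 72.52
  B: 0 + 2(54.48) − 2(6.795) = 95.38
  D: 0 + 2(6.795) = 13.59
Total out = 72.52 + 95.38 + 13.59 = 181.5 kmol.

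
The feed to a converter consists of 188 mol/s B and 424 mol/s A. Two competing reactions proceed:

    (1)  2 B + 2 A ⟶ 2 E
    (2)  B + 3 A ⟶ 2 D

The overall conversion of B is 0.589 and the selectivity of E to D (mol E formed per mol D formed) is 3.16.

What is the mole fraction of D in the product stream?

Conversion of B: B consumed = 0.589 × 188 = 110.7 mol/s = 2ξ₁ + 1ξ₂.
Selectivity: 2ξ₁ / (2ξ₂) = 3.16 → ξ₁ = 3.16 ξ₂.
Substitute: (2·3.16 + 1) ξ₂ = 110.7 → ξ₂ = 15.13 mol/s, ξ₁ = 47.8 mol/s.
Outlet amounts (n = n₀ + Σ ν·ξ):
  B: 188 − 2(47.8) − 1(15.13) = 77.27
  A: 424 − 2(47.8) − 3(15.13) = 283
  E: 0 + 2(47.8) = 95.6
  D: 0 + 2(15.13) = 30.25
Total out = 486.1 mol/s; y_D = 30.25 / 486.1 = 0.06223.

0.0622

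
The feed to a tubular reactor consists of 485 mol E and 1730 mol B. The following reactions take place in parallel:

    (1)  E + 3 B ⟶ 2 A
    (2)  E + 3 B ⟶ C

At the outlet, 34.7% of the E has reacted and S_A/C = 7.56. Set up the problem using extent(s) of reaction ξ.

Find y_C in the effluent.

0.0191

Conversion of E: E consumed = 0.347 × 485 = 168.3 mol = 1ξ₁ + 1ξ₂.
Selectivity: 2ξ₁ / (1ξ₂) = 7.56 → ξ₁ = 3.78 ξ₂.
Substitute: (1·3.78 + 1) ξ₂ = 168.3 → ξ₂ = 35.21 mol, ξ₁ = 133.1 mol.
Outlet amounts (n = n₀ + Σ ν·ξ):
  E: 485 − 1(133.1) − 1(35.21) = 316.7
  B: 1730 − 3(133.1) − 3(35.21) = 1225
  A: 0 + 2(133.1) = 266.2
  C: 0 + 1(35.21) = 35.21
Total out = 1843 mol; y_C = 35.21 / 1843 = 0.0191.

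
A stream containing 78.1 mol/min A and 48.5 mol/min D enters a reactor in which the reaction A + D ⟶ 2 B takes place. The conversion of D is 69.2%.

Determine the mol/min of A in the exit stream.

44.5 mol/min

D reacted = 0.692 × 48.5 = 33.56 mol/min; ν_D = −1, so ξ = 33.56/1 = 33.56 mol/min.
Outlet amounts (n = n₀ + ν ξ):
  A: 78.1 − 1(33.56) = 44.54
  D: 48.5 − 1(33.56) = 14.94
  B: 0 + 2(33.56) = 67.12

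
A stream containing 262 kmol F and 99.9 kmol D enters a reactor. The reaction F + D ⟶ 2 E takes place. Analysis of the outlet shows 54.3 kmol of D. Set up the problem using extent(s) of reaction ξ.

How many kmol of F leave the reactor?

For D: n = n₀ − 1ξ → 54.3 = 99.9 − 1ξ, giving ξ = 45.6 kmol.
Outlet amounts (n = n₀ + ν ξ):
  F: 262 − 1(45.6) = 216.4
  D: 99.9 − 1(45.6) = 54.3
  E: 0 + 2(45.6) = 91.2

216 kmol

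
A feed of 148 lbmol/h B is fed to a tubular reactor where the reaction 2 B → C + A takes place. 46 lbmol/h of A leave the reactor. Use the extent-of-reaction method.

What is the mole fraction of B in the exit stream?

0.378

For A: n = n₀ + 1ξ → 46 = 0 + 1ξ, giving ξ = 46 lbmol/h.
Outlet amounts (n = n₀ + ν ξ):
  B: 148 − 2(46) = 56
  C: 0 + 1(46) = 46
  A: 0 + 1(46) = 46
Total out = 148 lbmol/h; y_B = 56 / 148 = 0.3784.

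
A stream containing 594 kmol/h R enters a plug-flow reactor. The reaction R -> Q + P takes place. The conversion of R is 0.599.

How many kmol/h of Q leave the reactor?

356 kmol/h

R reacted = 0.599 × 594 = 355.8 kmol/h; ν_R = −1, so ξ = 355.8/1 = 355.8 kmol/h.
Outlet amounts (n = n₀ + ν ξ):
  R: 594 − 1(355.8) = 238.2
  Q: 0 + 1(355.8) = 355.8
  P: 0 + 1(355.8) = 355.8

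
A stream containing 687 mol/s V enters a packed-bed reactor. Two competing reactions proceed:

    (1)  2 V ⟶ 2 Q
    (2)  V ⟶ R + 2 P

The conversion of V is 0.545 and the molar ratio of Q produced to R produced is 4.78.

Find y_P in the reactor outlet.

Conversion of V: V consumed = 0.545 × 687 = 374.4 mol/s = 2ξ₁ + 1ξ₂.
Selectivity: 2ξ₁ / (1ξ₂) = 4.78 → ξ₁ = 2.39 ξ₂.
Substitute: (2·2.39 + 1) ξ₂ = 374.4 → ξ₂ = 64.78 mol/s, ξ₁ = 154.8 mol/s.
Outlet amounts (n = n₀ + Σ ν·ξ):
  V: 687 − 2(154.8) − 1(64.78) = 312.6
  Q: 0 + 2(154.8) = 309.6
  R: 0 + 1(64.78) = 64.78
  P: 0 + 2(64.78) = 129.6
Total out = 816.6 mol/s; y_P = 129.6 / 816.6 = 0.1587.

0.159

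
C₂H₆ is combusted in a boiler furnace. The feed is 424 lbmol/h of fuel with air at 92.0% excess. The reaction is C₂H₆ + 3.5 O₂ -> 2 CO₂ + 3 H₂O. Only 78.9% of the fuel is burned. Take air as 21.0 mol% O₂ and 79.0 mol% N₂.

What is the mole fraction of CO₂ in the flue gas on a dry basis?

0.0509

Stoichiometric O₂ = 3.5 × 424 = 1484 lbmol/h; O₂ fed = 1484 × 1.920 = 2849 lbmol/h.
N₂ fed = 2849 × 79/21 = 10720 lbmol/h.
Fuel reacted = 0.789 × 424 → ξ = 334.5 lbmol/h.
Outlet (n = n₀ + ν ξ):
  C₂H₆: 424 − 1(334.5) = 89.46
  O₂: 2849 − 3.5(334.5) = 1678
  N₂: 10720 (inert)
  CO₂: 0 + 2(334.5) = 669.1
  H₂O: 0 + 3(334.5) = 1004
Dry total = 13160 lbmol/h; y_CO₂ (dry) = 669.1 / 13160 = 0.05086.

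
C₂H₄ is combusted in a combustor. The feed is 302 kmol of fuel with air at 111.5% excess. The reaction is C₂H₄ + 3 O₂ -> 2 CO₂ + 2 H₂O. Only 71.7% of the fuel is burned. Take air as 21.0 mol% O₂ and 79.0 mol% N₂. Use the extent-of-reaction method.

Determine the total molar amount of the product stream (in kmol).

Stoichiometric O₂ = 3 × 302 = 906 kmol; O₂ fed = 906 × 2.115 = 1916 kmol.
N₂ fed = 1916 × 79/21 = 7209 kmol.
Fuel reacted = 0.717 × 302 → ξ = 216.5 kmol.
Outlet (n = n₀ + ν ξ):
  C₂H₄: 302 − 1(216.5) = 85.47
  O₂: 1916 − 3(216.5) = 1267
  N₂: 7209 (inert)
  CO₂: 0 + 2(216.5) = 433.1
  H₂O: 0 + 2(216.5) = 433.1
Total out = 85.47 + 1267 + 7209 + 433.1 + 433.1 = 9427 kmol.

9430 kmol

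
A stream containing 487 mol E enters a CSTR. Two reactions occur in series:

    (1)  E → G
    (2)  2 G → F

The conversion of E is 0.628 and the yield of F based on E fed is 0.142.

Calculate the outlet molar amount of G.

168 mol

Conversion of E: E consumed = 1ξ₁ = 0.628 × 487 → ξ₁ = 305.8 mol.
Yield of F: 1ξ₂ / 487 = 0.142 → ξ₂ = 69.15 mol.
Outlet amounts (n = n₀ + Σ ν·ξ):
  E: 487 − 1(305.8) = 181.2
  G: 0 + 1(305.8) − 2(69.15) = 167.5
  F: 0 + 1(69.15) = 69.15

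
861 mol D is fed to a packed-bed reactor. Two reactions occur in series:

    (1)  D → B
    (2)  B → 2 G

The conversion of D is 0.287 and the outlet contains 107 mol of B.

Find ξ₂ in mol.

ξ₂ = 140 mol

Conversion of D: D consumed = 1ξ₁ = 0.287 × 861 → ξ₁ = 247.1 mol.
B balance: n_B = 0 + 1ξ₁ − 1ξ₂ = 107 → ξ₂ = (1·247.1 − 107)/1 = 140.1 mol.
Outlet amounts (n = n₀ + Σ ν·ξ):
  D: 861 − 1(247.1) = 613.9
  B: 0 + 1(247.1) − 1(140.1) = 107
  G: 0 + 2(140.1) = 280.2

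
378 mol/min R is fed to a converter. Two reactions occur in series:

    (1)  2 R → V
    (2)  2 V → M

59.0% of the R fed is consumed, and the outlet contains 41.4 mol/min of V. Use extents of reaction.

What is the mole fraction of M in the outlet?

0.151

Conversion of R: R consumed = 2ξ₁ = 0.59 × 378 → ξ₁ = 111.5 mol/min.
V balance: n_V = 0 + 1ξ₁ − 2ξ₂ = 41.4 → ξ₂ = (1·111.5 − 41.4)/2 = 35.05 mol/min.
Outlet amounts (n = n₀ + Σ ν·ξ):
  R: 378 − 2(111.5) = 155
  V: 0 + 1(111.5) − 2(35.05) = 41.4
  M: 0 + 1(35.05) = 35.05
Total out = 231.4 mol/min; y_M = 35.05 / 231.4 = 0.1515.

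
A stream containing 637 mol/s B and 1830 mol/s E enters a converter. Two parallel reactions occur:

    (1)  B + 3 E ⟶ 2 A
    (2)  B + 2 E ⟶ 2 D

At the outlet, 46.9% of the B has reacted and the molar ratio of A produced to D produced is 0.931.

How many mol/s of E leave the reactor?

Conversion of B: B consumed = 0.469 × 637 = 298.8 mol/s = 1ξ₁ + 1ξ₂.
Selectivity: 2ξ₁ / (2ξ₂) = 0.931 → ξ₁ = 0.931 ξ₂.
Substitute: (1·0.931 + 1) ξ₂ = 298.8 → ξ₂ = 154.7 mol/s, ξ₁ = 144 mol/s.
Outlet amounts (n = n₀ + Σ ν·ξ):
  B: 637 − 1(144) − 1(154.7) = 338.2
  E: 1830 − 3(144) − 2(154.7) = 1088
  A: 0 + 2(144) = 288.1
  D: 0 + 2(154.7) = 309.4

1090 mol/s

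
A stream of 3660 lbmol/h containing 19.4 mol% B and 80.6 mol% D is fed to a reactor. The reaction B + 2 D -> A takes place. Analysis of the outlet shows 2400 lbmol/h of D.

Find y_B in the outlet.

For D: n = n₀ − 2ξ → 2400 = 2950 − 2ξ, giving ξ = 275 lbmol/h.
Outlet amounts (n = n₀ + ν ξ):
  B: 710 − 1(275) = 435.1
  D: 2950 − 2(275) = 2400
  A: 0 + 1(275) = 275
Total out = 3110 lbmol/h; y_B = 435.1 / 3110 = 0.1399.

0.14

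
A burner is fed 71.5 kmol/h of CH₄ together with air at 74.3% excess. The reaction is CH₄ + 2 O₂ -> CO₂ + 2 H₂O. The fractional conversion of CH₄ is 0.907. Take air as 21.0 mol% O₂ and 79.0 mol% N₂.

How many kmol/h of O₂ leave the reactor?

120 kmol/h

Stoichiometric O₂ = 2 × 71.5 = 143 kmol/h; O₂ fed = 143 × 1.743 = 249.2 kmol/h.
N₂ fed = 249.2 × 79/21 = 937.7 kmol/h.
Fuel reacted = 0.907 × 71.5 → ξ = 64.85 kmol/h.
Outlet (n = n₀ + ν ξ):
  CH₄: 71.5 − 1(64.85) = 6.65
  O₂: 249.2 − 2(64.85) = 119.5
  N₂: 937.7 (inert)
  CO₂: 0 + 1(64.85) = 64.85
  H₂O: 0 + 2(64.85) = 129.7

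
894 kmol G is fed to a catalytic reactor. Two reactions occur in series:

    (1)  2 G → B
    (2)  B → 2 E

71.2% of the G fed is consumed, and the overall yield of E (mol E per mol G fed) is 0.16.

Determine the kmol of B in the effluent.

Conversion of G: G consumed = 2ξ₁ = 0.712 × 894 → ξ₁ = 318.3 kmol.
Yield of E: 2ξ₂ / 894 = 0.16 → ξ₂ = 71.52 kmol.
Outlet amounts (n = n₀ + Σ ν·ξ):
  G: 894 − 2(318.3) = 257.5
  B: 0 + 1(318.3) − 1(71.52) = 246.7
  E: 0 + 2(71.52) = 143

247 kmol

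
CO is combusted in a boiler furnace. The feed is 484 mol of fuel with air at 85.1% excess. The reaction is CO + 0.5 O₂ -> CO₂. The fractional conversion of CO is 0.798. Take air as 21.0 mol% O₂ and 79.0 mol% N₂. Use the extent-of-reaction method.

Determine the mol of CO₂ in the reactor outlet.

386 mol

Stoichiometric O₂ = 0.5 × 484 = 242 mol; O₂ fed = 242 × 1.851 = 447.9 mol.
N₂ fed = 447.9 × 79/21 = 1685 mol.
Fuel reacted = 0.798 × 484 → ξ = 386.2 mol.
Outlet (n = n₀ + ν ξ):
  CO: 484 − 1(386.2) = 97.77
  O₂: 447.9 − 0.5(386.2) = 254.8
  N₂: 1685 (inert)
  CO₂: 0 + 1(386.2) = 386.2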